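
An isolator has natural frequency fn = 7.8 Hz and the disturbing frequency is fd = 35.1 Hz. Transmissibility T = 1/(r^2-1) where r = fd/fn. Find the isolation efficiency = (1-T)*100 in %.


r = 35.1 / 7.8 = 4.5
r^2 - 1 = 4.5^2 - 1 = 19.25
T = 1/19.25 = 0.0519481
Efficiency = (1 - 0.0519481)*100 = 94.805 %


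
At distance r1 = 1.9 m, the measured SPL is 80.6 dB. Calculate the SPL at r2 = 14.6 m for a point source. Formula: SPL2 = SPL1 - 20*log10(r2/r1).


r2/r1 = 14.6/1.9 = 7.68421
Correction = 20*log10(7.68421) = 17.712 dB
SPL2 = 80.6 - 17.712 = 62.888 dB


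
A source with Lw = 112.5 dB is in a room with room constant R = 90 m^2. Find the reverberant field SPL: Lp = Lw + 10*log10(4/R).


4/R = 4/90 = 0.0444444
Lp = 112.5 + 10*log10(0.0444444) = 98.978 dB


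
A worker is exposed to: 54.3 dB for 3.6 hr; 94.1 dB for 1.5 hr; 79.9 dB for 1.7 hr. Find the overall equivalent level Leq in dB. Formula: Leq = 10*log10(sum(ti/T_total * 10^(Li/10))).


T_total = 3.6 + 1.5 + 1.7 = 6.8 hr
(3.6/6.8) * 10^(54.3/10) = 142493
(1.5/6.8) * 10^(94.1/10) = 5.66999e+08
(1.7/6.8) * 10^(79.9/10) = 2.44309e+07
Sum = 142493 + 5.66999e+08 + 2.44309e+07 = 5.91572e+08
Leq = 10*log10(5.91572e+08) = 87.72 dB


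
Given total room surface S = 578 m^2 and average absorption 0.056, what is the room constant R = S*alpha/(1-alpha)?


R = 578 * 0.056 / (1 - 0.056) = 34.288 m^2


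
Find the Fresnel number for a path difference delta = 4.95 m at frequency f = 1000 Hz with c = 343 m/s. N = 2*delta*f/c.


N = 2*delta*f/c = 2*delta/lambda, where lambda = c/f
lambda = 343 / 1000 = 0.343 m
N = 2 * 4.95 / 0.343 = 28.863


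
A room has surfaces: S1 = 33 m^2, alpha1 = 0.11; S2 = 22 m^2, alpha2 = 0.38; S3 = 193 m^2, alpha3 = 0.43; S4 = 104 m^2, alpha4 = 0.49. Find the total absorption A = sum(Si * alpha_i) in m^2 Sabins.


33 * 0.11 = 3.63
22 * 0.38 = 8.36
193 * 0.43 = 82.99
104 * 0.49 = 50.96
A_total = 3.63 + 8.36 + 82.99 + 50.96 = 145.94 m^2


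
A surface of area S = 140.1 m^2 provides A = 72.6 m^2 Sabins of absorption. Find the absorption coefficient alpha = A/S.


Absorption coefficient = absorbed power / incident power
alpha = A / S = 72.6 / 140.1 = 0.5182


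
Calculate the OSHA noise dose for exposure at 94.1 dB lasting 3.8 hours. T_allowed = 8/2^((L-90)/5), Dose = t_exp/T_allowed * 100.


T_allowed = 8 / 2^((94.1 - 90)/5) = 4.53154 hr
Dose = 3.8 / 4.53154 * 100 = 83.857 %


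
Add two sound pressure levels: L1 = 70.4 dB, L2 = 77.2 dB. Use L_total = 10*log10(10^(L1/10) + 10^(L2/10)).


10^(70.4/10) = 1.09648e+07
10^(77.2/10) = 5.24807e+07
Sum = 1.09648e+07 + 5.24807e+07 = 6.34455e+07
L_total = 10*log10(6.34455e+07) = 78.024 dB


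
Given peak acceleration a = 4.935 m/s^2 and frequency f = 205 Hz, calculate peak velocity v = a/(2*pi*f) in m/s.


omega = 2*pi*f = 2*pi*205 = 1288.05 rad/s
v = a / omega = 4.935 / 1288.05 = 0.0038314 m/s


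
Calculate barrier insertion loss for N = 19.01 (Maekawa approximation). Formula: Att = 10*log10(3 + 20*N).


3 + 20*N = 3 + 20*19.01 = 383.2
Att = 10*log10(383.2) = 25.834 dB


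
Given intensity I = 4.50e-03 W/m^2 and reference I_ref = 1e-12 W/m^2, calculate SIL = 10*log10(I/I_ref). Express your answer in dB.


I / I_ref = 4.50e-03 / 1e-12 = 4.5e+09
SIL = 10 * log10(4.5e+09) = 96.532 dB


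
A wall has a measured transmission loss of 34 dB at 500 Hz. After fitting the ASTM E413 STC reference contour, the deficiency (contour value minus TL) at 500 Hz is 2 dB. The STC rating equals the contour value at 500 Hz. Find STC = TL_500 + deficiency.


By ASTM E413, STC = value of the fitted reference contour at 500 Hz.
Contour value at 500 Hz = TL_500 + deficiency = 34 + 2 = 36
STC = 36


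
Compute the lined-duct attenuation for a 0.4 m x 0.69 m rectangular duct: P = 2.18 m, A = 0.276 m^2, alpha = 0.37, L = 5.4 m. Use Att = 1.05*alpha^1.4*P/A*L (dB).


alpha^1.4 = 0.37^1.4 = 0.248589
Attenuation rate = 1.05 * alpha^1.4 * P / A
= 1.05 * 0.248589 * 2.18 / 0.276 = 2.06167 dB/m
Total Att = 2.06167 * 5.4 = 11.133 dB


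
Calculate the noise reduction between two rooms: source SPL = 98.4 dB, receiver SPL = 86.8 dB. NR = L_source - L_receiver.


NR = L_source - L_receiver (difference between source and receiving room levels)
NR = 98.4 - 86.8 = 11.6 dB


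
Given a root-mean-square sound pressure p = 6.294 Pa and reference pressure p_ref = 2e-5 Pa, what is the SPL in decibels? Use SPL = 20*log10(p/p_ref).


p / p_ref = 6.294 / 2e-5 = 314700
SPL = 20 * log10(314700) = 109.96 dB


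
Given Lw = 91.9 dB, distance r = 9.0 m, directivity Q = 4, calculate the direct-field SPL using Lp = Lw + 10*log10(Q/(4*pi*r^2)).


4*pi*r^2 = 4*pi*9.0^2 = 1017.88 m^2
Q / (4*pi*r^2) = 4 / 1017.88 = 0.00392974
Lp = 91.9 + 10*log10(0.00392974) = 67.844 dB


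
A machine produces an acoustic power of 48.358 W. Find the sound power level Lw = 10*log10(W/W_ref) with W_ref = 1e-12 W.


W / W_ref = 48.358 / 1e-12 = 4.8358e+13
Lw = 10 * log10(4.8358e+13) = 136.84 dB


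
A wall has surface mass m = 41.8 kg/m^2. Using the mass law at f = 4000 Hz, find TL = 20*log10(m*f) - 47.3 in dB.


m * f = 41.8 * 4000 = 167200
20*log10(167200) = 104.465 dB
TL = 104.465 - 47.3 = 57.165 dB


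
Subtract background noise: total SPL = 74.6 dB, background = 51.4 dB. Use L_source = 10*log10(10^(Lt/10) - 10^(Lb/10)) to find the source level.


10^(74.6/10) = 2.88403e+07
10^(51.4/10) = 138038
Difference = 2.88403e+07 - 138038 = 2.87023e+07
L_source = 10*log10(2.87023e+07) = 74.579 dB


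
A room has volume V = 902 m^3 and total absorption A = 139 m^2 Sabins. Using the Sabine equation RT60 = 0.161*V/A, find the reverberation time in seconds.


RT60 = 0.161 * 902 / 139 = 1.0448 s


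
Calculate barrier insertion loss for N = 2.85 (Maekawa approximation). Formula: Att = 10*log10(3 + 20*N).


3 + 20*N = 3 + 20*2.85 = 60
Att = 10*log10(60) = 17.782 dB


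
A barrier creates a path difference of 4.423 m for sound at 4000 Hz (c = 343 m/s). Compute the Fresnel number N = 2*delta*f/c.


N = 2*delta*f/c = 2*delta/lambda, where lambda = c/f
lambda = 343 / 4000 = 0.08575 m
N = 2 * 4.423 / 0.08575 = 103.16


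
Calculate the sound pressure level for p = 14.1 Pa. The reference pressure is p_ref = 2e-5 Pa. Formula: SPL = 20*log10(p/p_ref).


p / p_ref = 14.1 / 2e-5 = 705000
SPL = 20 * log10(705000) = 116.96 dB


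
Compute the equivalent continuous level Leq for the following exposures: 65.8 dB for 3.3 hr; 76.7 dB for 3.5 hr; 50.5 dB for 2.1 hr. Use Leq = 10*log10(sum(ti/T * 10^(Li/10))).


T_total = 3.3 + 3.5 + 2.1 = 8.9 hr
(3.3/8.9) * 10^(65.8/10) = 1.40969e+06
(3.5/8.9) * 10^(76.7/10) = 1.83941e+07
(2.1/8.9) * 10^(50.5/10) = 26474.6
Sum = 1.40969e+06 + 1.83941e+07 + 26474.6 = 1.98303e+07
Leq = 10*log10(1.98303e+07) = 72.973 dB


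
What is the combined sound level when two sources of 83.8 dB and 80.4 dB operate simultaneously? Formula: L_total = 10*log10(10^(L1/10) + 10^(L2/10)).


10^(83.8/10) = 2.39883e+08
10^(80.4/10) = 1.09648e+08
Sum = 2.39883e+08 + 1.09648e+08 = 3.49531e+08
L_total = 10*log10(3.49531e+08) = 85.435 dB


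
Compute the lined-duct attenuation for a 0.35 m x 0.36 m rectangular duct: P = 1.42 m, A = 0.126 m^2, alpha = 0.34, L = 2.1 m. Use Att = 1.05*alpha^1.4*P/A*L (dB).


alpha^1.4 = 0.34^1.4 = 0.220836
Attenuation rate = 1.05 * alpha^1.4 * P / A
= 1.05 * 0.220836 * 1.42 / 0.126 = 2.61323 dB/m
Total Att = 2.61323 * 2.1 = 5.4878 dB


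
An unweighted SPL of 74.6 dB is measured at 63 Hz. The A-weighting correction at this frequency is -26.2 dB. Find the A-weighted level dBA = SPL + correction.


A-weighting table: 63 Hz -> -26.2 dB correction
SPL_A = SPL + correction = 74.6 + (-26.2) = 48.4 dBA


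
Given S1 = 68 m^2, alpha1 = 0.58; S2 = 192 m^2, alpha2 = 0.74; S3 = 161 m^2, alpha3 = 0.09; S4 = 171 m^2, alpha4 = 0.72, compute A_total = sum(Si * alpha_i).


68 * 0.58 = 39.44
192 * 0.74 = 142.08
161 * 0.09 = 14.49
171 * 0.72 = 123.12
A_total = 39.44 + 142.08 + 14.49 + 123.12 = 319.13 m^2


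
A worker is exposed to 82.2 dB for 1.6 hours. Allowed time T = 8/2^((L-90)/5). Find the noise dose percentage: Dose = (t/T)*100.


T_allowed = 8 / 2^((82.2 - 90)/5) = 23.5883 hr
Dose = 1.6 / 23.5883 * 100 = 6.783 %


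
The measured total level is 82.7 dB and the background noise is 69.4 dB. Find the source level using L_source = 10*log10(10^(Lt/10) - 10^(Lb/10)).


10^(82.7/10) = 1.86209e+08
10^(69.4/10) = 8.70964e+06
Difference = 1.86209e+08 - 8.70964e+06 = 1.77499e+08
L_source = 10*log10(1.77499e+08) = 82.492 dB


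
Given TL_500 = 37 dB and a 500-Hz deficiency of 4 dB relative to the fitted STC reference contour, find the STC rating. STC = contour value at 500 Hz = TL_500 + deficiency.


By ASTM E413, STC = value of the fitted reference contour at 500 Hz.
Contour value at 500 Hz = TL_500 + deficiency = 37 + 4 = 41
STC = 41


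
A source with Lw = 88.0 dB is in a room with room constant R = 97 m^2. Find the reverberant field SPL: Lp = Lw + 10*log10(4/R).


4/R = 4/97 = 0.0412371
Lp = 88.0 + 10*log10(0.0412371) = 74.153 dB


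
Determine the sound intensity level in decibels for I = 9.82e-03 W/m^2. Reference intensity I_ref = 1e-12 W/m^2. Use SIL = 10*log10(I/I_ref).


I / I_ref = 9.82e-03 / 1e-12 = 9.82e+09
SIL = 10 * log10(9.82e+09) = 99.921 dB


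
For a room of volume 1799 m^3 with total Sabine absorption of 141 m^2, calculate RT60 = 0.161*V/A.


RT60 = 0.161 * 1799 / 141 = 2.0542 s


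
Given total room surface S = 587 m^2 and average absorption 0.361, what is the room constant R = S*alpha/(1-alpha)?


R = 587 * 0.361 / (1 - 0.361) = 331.62 m^2


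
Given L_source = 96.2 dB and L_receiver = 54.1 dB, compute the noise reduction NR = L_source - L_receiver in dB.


NR = L_source - L_receiver (difference between source and receiving room levels)
NR = 96.2 - 54.1 = 42.1 dB


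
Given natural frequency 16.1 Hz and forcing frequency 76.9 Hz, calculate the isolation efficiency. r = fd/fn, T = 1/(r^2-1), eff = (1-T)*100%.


r = 76.9 / 16.1 = 4.7764
r^2 - 1 = 4.7764^2 - 1 = 21.814
T = 1/21.814 = 0.0458421
Efficiency = (1 - 0.0458421)*100 = 95.416 %


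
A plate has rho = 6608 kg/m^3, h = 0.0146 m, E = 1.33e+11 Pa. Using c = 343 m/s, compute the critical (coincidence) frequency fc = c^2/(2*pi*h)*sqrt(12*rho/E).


12*rho/E = 12*6608/1.33e+11 = 5.96211e-07
sqrt(12*rho/E) = sqrt(5.96211e-07) = 0.000772147
c^2/(2*pi*h) = 343^2/(2*pi*0.0146) = 1.28249e+06
fc = 1.28249e+06 * 0.000772147 = 990.27 Hz


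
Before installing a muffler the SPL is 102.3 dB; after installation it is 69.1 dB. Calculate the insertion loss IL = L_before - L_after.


Insertion loss = SPL without muffler - SPL with muffler
IL = 102.3 - 69.1 = 33.2 dB


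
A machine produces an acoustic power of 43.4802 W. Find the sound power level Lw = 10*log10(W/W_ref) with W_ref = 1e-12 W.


W / W_ref = 43.4802 / 1e-12 = 4.34802e+13
Lw = 10 * log10(4.34802e+13) = 136.38 dB


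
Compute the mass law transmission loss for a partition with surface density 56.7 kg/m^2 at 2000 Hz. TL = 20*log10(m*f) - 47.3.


m * f = 56.7 * 2000 = 113400
20*log10(113400) = 101.092 dB
TL = 101.092 - 47.3 = 53.792 dB


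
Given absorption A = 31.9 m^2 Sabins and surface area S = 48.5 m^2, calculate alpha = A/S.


Absorption coefficient = absorbed power / incident power
alpha = A / S = 31.9 / 48.5 = 0.65773


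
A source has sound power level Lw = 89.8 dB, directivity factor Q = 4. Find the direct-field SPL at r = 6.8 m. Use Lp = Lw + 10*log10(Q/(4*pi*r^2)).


4*pi*r^2 = 4*pi*6.8^2 = 581.069 m^2
Q / (4*pi*r^2) = 4 / 581.069 = 0.00688386
Lp = 89.8 + 10*log10(0.00688386) = 68.178 dB


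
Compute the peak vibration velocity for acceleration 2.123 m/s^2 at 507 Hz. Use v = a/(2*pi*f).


omega = 2*pi*f = 2*pi*507 = 3185.57 rad/s
v = a / omega = 2.123 / 3185.57 = 0.00066644 m/s


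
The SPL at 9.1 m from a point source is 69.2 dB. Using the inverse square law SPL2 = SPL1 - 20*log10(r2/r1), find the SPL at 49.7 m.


r2/r1 = 49.7/9.1 = 5.46154
Correction = 20*log10(5.46154) = 14.7463 dB
SPL2 = 69.2 - 14.7463 = 54.454 dB


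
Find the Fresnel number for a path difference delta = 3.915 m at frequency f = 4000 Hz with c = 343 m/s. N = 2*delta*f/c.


N = 2*delta*f/c = 2*delta/lambda, where lambda = c/f
lambda = 343 / 4000 = 0.08575 m
N = 2 * 3.915 / 0.08575 = 91.312


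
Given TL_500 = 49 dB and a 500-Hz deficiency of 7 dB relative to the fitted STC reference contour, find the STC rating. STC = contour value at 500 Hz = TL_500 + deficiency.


By ASTM E413, STC = value of the fitted reference contour at 500 Hz.
Contour value at 500 Hz = TL_500 + deficiency = 49 + 7 = 56
STC = 56


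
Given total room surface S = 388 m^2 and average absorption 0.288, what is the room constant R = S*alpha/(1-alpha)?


R = 388 * 0.288 / (1 - 0.288) = 156.94 m^2


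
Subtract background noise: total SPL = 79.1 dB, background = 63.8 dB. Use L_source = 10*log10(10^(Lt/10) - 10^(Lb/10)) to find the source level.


10^(79.1/10) = 8.12831e+07
10^(63.8/10) = 2.39883e+06
Difference = 8.12831e+07 - 2.39883e+06 = 7.88843e+07
L_source = 10*log10(7.88843e+07) = 78.97 dB


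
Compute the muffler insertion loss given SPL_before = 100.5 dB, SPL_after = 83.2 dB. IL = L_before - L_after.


Insertion loss = SPL without muffler - SPL with muffler
IL = 100.5 - 83.2 = 17.3 dB


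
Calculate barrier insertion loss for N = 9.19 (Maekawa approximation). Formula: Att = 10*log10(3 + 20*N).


3 + 20*N = 3 + 20*9.19 = 186.8
Att = 10*log10(186.8) = 22.714 dB


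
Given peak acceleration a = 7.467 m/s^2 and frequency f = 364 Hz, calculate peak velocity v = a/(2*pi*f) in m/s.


omega = 2*pi*f = 2*pi*364 = 2287.08 rad/s
v = a / omega = 7.467 / 2287.08 = 0.0032649 m/s


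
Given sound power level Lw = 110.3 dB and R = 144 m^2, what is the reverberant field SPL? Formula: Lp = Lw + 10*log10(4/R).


4/R = 4/144 = 0.0277778
Lp = 110.3 + 10*log10(0.0277778) = 94.737 dB


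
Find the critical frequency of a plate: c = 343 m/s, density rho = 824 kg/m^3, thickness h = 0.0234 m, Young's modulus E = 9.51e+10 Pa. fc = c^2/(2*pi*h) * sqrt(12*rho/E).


12*rho/E = 12*824/9.51e+10 = 1.03975e-07
sqrt(12*rho/E) = sqrt(1.03975e-07) = 0.000322452
c^2/(2*pi*h) = 343^2/(2*pi*0.0234) = 800189
fc = 800189 * 0.000322452 = 258.02 Hz


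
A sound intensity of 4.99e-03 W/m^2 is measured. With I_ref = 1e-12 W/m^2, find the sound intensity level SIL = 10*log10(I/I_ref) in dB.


I / I_ref = 4.99e-03 / 1e-12 = 4.99e+09
SIL = 10 * log10(4.99e+09) = 96.981 dB


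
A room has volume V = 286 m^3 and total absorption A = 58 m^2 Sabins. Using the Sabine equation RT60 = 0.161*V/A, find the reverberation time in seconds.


RT60 = 0.161 * 286 / 58 = 0.7939 s


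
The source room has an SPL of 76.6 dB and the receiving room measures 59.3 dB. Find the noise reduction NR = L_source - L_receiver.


NR = L_source - L_receiver (difference between source and receiving room levels)
NR = 76.6 - 59.3 = 17.3 dB


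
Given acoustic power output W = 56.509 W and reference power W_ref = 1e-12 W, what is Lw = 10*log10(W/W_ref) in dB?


W / W_ref = 56.509 / 1e-12 = 5.6509e+13
Lw = 10 * log10(5.6509e+13) = 137.52 dB


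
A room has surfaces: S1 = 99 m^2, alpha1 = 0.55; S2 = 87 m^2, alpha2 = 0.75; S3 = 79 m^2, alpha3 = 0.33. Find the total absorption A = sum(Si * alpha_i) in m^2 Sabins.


99 * 0.55 = 54.45
87 * 0.75 = 65.25
79 * 0.33 = 26.07
A_total = 54.45 + 65.25 + 26.07 = 145.77 m^2


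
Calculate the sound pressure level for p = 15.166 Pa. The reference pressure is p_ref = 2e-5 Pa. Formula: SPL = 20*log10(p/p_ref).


p / p_ref = 15.166 / 2e-5 = 758300
SPL = 20 * log10(758300) = 117.6 dB


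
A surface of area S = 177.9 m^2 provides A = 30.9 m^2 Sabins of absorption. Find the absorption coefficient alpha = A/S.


Absorption coefficient = absorbed power / incident power
alpha = A / S = 30.9 / 177.9 = 0.17369


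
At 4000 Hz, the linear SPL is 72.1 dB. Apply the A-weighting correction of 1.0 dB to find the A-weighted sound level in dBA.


A-weighting table: 4000 Hz -> 1.0 dB correction
SPL_A = SPL + correction = 72.1 + (1.0) = 73.1 dBA


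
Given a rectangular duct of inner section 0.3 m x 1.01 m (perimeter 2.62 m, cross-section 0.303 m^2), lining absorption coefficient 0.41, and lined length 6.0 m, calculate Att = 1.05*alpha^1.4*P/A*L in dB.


alpha^1.4 = 0.41^1.4 = 0.28701
Attenuation rate = 1.05 * alpha^1.4 * P / A
= 1.05 * 0.28701 * 2.62 / 0.303 = 2.60582 dB/m
Total Att = 2.60582 * 6.0 = 15.635 dB


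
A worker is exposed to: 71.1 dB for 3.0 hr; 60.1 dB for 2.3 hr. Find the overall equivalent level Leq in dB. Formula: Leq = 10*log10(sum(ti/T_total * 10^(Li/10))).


T_total = 3.0 + 2.3 = 5.3 hr
(3.0/5.3) * 10^(71.1/10) = 7.29198e+06
(2.3/5.3) * 10^(60.1/10) = 444071
Sum = 7.29198e+06 + 444071 = 7.73605e+06
Leq = 10*log10(7.73605e+06) = 68.885 dB


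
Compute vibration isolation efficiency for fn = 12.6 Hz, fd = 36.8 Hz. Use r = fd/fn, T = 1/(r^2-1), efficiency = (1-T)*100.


r = 36.8 / 12.6 = 2.92063
r^2 - 1 = 2.92063^2 - 1 = 7.53008
T = 1/7.53008 = 0.132801
Efficiency = (1 - 0.132801)*100 = 86.72 %


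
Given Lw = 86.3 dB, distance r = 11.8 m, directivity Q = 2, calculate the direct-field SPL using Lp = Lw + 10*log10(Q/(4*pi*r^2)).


4*pi*r^2 = 4*pi*11.8^2 = 1749.74 m^2
Q / (4*pi*r^2) = 2 / 1749.74 = 0.00114303
Lp = 86.3 + 10*log10(0.00114303) = 56.881 dB


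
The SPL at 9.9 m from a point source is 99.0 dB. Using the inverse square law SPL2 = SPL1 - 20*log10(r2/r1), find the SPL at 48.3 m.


r2/r1 = 48.3/9.9 = 4.87879
Correction = 20*log10(4.87879) = 13.7662 dB
SPL2 = 99.0 - 13.7662 = 85.234 dB


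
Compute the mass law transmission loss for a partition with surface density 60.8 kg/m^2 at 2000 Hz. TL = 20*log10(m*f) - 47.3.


m * f = 60.8 * 2000 = 121600
20*log10(121600) = 101.699 dB
TL = 101.699 - 47.3 = 54.399 dB


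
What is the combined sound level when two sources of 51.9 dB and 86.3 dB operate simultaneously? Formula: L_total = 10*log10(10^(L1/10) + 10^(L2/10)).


10^(51.9/10) = 154882
10^(86.3/10) = 4.2658e+08
Sum = 154882 + 4.2658e+08 = 4.26735e+08
L_total = 10*log10(4.26735e+08) = 86.302 dB


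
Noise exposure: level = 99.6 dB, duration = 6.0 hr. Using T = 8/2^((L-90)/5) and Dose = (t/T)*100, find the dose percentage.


T_allowed = 8 / 2^((99.6 - 90)/5) = 2.11404 hr
Dose = 6.0 / 2.11404 * 100 = 283.82 %


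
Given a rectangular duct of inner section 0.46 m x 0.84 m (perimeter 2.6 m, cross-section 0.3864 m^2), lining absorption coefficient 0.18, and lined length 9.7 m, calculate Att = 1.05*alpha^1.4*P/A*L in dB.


alpha^1.4 = 0.18^1.4 = 0.0906529
Attenuation rate = 1.05 * alpha^1.4 * P / A
= 1.05 * 0.0906529 * 2.6 / 0.3864 = 0.640482 dB/m
Total Att = 0.640482 * 9.7 = 6.2127 dB


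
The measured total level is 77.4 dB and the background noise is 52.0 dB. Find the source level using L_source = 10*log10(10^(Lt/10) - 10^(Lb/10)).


10^(77.4/10) = 5.49541e+07
10^(52.0/10) = 158489
Difference = 5.49541e+07 - 158489 = 5.47956e+07
L_source = 10*log10(5.47956e+07) = 77.387 dB


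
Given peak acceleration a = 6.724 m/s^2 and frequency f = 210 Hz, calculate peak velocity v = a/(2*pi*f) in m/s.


omega = 2*pi*f = 2*pi*210 = 1319.47 rad/s
v = a / omega = 6.724 / 1319.47 = 0.005096 m/s


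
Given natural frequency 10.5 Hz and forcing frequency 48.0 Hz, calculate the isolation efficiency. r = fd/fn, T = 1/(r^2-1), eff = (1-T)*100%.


r = 48.0 / 10.5 = 4.57143
r^2 - 1 = 4.57143^2 - 1 = 19.898
T = 1/19.898 = 0.0502563
Efficiency = (1 - 0.0502563)*100 = 94.974 %


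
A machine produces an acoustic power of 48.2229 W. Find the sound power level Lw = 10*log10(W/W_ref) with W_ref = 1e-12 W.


W / W_ref = 48.2229 / 1e-12 = 4.82229e+13
Lw = 10 * log10(4.82229e+13) = 136.83 dB


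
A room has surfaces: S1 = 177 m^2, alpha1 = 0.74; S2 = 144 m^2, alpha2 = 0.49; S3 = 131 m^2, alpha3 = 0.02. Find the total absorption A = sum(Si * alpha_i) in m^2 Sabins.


177 * 0.74 = 130.98
144 * 0.49 = 70.56
131 * 0.02 = 2.62
A_total = 130.98 + 70.56 + 2.62 = 204.16 m^2


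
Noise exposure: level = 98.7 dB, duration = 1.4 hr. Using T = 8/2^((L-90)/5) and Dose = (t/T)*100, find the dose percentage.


T_allowed = 8 / 2^((98.7 - 90)/5) = 2.39496 hr
Dose = 1.4 / 2.39496 * 100 = 58.456 %


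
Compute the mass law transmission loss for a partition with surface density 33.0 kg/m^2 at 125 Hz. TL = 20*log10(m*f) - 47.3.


m * f = 33.0 * 125 = 4125
20*log10(4125) = 72.3085 dB
TL = 72.3085 - 47.3 = 25.008 dB


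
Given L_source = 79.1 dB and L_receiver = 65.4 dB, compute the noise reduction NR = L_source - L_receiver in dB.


NR = L_source - L_receiver (difference between source and receiving room levels)
NR = 79.1 - 65.4 = 13.7 dB


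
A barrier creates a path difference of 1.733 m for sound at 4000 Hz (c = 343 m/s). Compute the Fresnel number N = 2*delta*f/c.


N = 2*delta*f/c = 2*delta/lambda, where lambda = c/f
lambda = 343 / 4000 = 0.08575 m
N = 2 * 1.733 / 0.08575 = 40.42


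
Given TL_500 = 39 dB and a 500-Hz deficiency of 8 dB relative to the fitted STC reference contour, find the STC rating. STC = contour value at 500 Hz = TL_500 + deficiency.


By ASTM E413, STC = value of the fitted reference contour at 500 Hz.
Contour value at 500 Hz = TL_500 + deficiency = 39 + 8 = 47
STC = 47


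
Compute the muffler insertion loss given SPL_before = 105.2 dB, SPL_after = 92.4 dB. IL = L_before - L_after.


Insertion loss = SPL without muffler - SPL with muffler
IL = 105.2 - 92.4 = 12.8 dB


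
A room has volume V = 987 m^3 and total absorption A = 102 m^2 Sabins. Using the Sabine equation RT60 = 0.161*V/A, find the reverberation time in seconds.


RT60 = 0.161 * 987 / 102 = 1.5579 s


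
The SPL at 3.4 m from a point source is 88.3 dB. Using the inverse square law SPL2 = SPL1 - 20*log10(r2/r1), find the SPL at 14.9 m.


r2/r1 = 14.9/3.4 = 4.38235
Correction = 20*log10(4.38235) = 12.8341 dB
SPL2 = 88.3 - 12.8341 = 75.466 dB


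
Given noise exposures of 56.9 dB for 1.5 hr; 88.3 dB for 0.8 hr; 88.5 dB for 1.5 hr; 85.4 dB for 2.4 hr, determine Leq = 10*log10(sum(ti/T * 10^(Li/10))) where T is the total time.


T_total = 1.5 + 0.8 + 1.5 + 2.4 = 6.2 hr
(1.5/6.2) * 10^(56.9/10) = 118495
(0.8/6.2) * 10^(88.3/10) = 8.72365e+07
(1.5/6.2) * 10^(88.5/10) = 1.71277e+08
(2.4/6.2) * 10^(85.4/10) = 1.34221e+08
Sum = 118495 + 8.72365e+07 + 1.71277e+08 + 1.34221e+08 = 3.92853e+08
Leq = 10*log10(3.92853e+08) = 85.942 dB


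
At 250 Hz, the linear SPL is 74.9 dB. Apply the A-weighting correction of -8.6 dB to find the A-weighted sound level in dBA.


A-weighting table: 250 Hz -> -8.6 dB correction
SPL_A = SPL + correction = 74.9 + (-8.6) = 66.3 dBA


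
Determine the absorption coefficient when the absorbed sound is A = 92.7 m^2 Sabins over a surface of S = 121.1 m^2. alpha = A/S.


Absorption coefficient = absorbed power / incident power
alpha = A / S = 92.7 / 121.1 = 0.76548


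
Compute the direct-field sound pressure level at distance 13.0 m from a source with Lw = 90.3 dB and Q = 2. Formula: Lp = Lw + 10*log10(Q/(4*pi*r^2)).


4*pi*r^2 = 4*pi*13.0^2 = 2123.72 m^2
Q / (4*pi*r^2) = 2 / 2123.72 = 0.000941744
Lp = 90.3 + 10*log10(0.000941744) = 60.039 dB


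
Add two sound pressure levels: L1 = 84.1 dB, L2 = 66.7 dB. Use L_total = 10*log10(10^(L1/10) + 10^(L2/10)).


10^(84.1/10) = 2.5704e+08
10^(66.7/10) = 4.67735e+06
Sum = 2.5704e+08 + 4.67735e+06 = 2.61717e+08
L_total = 10*log10(2.61717e+08) = 84.178 dB


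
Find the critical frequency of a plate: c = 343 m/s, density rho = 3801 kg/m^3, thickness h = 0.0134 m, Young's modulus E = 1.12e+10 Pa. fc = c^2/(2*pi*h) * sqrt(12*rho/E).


12*rho/E = 12*3801/1.12e+10 = 4.0725e-06
sqrt(12*rho/E) = sqrt(4.0725e-06) = 0.00201804
c^2/(2*pi*h) = 343^2/(2*pi*0.0134) = 1.39734e+06
fc = 1.39734e+06 * 0.00201804 = 2819.9 Hz


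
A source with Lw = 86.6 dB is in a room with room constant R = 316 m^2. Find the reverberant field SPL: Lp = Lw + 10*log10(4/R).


4/R = 4/316 = 0.0126582
Lp = 86.6 + 10*log10(0.0126582) = 67.624 dB


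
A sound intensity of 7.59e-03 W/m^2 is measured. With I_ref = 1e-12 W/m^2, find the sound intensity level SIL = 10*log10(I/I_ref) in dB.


I / I_ref = 7.59e-03 / 1e-12 = 7.59e+09
SIL = 10 * log10(7.59e+09) = 98.802 dB


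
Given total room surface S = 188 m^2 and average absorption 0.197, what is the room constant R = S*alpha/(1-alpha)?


R = 188 * 0.197 / (1 - 0.197) = 46.122 m^2


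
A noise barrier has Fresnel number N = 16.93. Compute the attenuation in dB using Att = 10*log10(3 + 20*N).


3 + 20*N = 3 + 20*16.93 = 341.6
Att = 10*log10(341.6) = 25.335 dB


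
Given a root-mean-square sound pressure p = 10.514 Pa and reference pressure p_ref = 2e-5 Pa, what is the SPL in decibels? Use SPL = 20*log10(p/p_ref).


p / p_ref = 10.514 / 2e-5 = 525700
SPL = 20 * log10(525700) = 114.41 dB


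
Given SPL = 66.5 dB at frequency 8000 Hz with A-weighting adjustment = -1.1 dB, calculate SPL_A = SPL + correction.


A-weighting table: 8000 Hz -> -1.1 dB correction
SPL_A = SPL + correction = 66.5 + (-1.1) = 65.4 dBA


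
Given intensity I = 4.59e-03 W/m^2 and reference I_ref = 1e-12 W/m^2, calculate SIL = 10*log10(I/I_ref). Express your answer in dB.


I / I_ref = 4.59e-03 / 1e-12 = 4.59e+09
SIL = 10 * log10(4.59e+09) = 96.618 dB


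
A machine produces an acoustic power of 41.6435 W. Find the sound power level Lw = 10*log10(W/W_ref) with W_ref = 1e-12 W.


W / W_ref = 41.6435 / 1e-12 = 4.16435e+13
Lw = 10 * log10(4.16435e+13) = 136.2 dB


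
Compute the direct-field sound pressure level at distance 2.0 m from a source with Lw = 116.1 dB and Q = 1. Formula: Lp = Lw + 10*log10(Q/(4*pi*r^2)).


4*pi*r^2 = 4*pi*2.0^2 = 50.2655 m^2
Q / (4*pi*r^2) = 1 / 50.2655 = 0.0198944
Lp = 116.1 + 10*log10(0.0198944) = 99.087 dB


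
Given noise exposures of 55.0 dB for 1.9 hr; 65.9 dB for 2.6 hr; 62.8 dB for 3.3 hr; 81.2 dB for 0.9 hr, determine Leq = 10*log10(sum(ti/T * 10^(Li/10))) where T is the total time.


T_total = 1.9 + 2.6 + 3.3 + 0.9 = 8.7 hr
(1.9/8.7) * 10^(55.0/10) = 69061.2
(2.6/8.7) * 10^(65.9/10) = 1.16266e+06
(3.3/8.7) * 10^(62.8/10) = 722761
(0.9/8.7) * 10^(81.2/10) = 1.36371e+07
Sum = 69061.2 + 1.16266e+06 + 722761 + 1.36371e+07 = 1.55916e+07
Leq = 10*log10(1.55916e+07) = 71.929 dB


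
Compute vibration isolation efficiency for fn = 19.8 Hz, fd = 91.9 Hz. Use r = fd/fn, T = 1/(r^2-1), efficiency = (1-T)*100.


r = 91.9 / 19.8 = 4.64141
r^2 - 1 = 4.64141^2 - 1 = 20.5427
T = 1/20.5427 = 0.0486791
Efficiency = (1 - 0.0486791)*100 = 95.132 %


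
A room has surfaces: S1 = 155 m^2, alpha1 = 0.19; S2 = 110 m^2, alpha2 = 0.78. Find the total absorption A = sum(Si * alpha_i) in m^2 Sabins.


155 * 0.19 = 29.45
110 * 0.78 = 85.8
A_total = 29.45 + 85.8 = 115.25 m^2


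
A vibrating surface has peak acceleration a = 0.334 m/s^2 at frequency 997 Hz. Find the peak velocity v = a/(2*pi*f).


omega = 2*pi*f = 2*pi*997 = 6264.34 rad/s
v = a / omega = 0.334 / 6264.34 = 5.3318e-05 m/s


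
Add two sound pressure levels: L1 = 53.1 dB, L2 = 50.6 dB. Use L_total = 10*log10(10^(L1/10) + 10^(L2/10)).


10^(53.1/10) = 204174
10^(50.6/10) = 114815
Sum = 204174 + 114815 = 318989
L_total = 10*log10(318989) = 55.038 dB


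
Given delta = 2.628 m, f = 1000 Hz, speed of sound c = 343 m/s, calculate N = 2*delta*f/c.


N = 2*delta*f/c = 2*delta/lambda, where lambda = c/f
lambda = 343 / 1000 = 0.343 m
N = 2 * 2.628 / 0.343 = 15.324


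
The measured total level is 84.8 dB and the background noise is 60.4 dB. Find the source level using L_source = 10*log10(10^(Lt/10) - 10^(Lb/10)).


10^(84.8/10) = 3.01995e+08
10^(60.4/10) = 1.09648e+06
Difference = 3.01995e+08 - 1.09648e+06 = 3.00899e+08
L_source = 10*log10(3.00899e+08) = 84.784 dB


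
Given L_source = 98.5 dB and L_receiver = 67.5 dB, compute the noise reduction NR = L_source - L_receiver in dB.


NR = L_source - L_receiver (difference between source and receiving room levels)
NR = 98.5 - 67.5 = 31 dB


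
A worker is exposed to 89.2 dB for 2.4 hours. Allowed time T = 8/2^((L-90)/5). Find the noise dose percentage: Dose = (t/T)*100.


T_allowed = 8 / 2^((89.2 - 90)/5) = 8.9383 hr
Dose = 2.4 / 8.9383 * 100 = 26.851 %


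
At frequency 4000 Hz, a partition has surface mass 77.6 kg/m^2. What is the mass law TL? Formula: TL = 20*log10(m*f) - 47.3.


m * f = 77.6 * 4000 = 310400
20*log10(310400) = 109.838 dB
TL = 109.838 - 47.3 = 62.538 dB


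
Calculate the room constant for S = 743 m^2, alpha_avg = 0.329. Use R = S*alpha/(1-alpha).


R = 743 * 0.329 / (1 - 0.329) = 364.3 m^2


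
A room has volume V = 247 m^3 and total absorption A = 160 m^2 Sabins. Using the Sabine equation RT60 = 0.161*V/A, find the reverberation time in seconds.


RT60 = 0.161 * 247 / 160 = 0.24854 s


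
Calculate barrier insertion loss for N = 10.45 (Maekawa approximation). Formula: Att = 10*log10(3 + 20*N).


3 + 20*N = 3 + 20*10.45 = 212
Att = 10*log10(212) = 23.263 dB


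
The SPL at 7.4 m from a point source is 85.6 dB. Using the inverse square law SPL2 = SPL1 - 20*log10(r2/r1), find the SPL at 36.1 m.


r2/r1 = 36.1/7.4 = 4.87838
Correction = 20*log10(4.87838) = 13.7655 dB
SPL2 = 85.6 - 13.7655 = 71.834 dB


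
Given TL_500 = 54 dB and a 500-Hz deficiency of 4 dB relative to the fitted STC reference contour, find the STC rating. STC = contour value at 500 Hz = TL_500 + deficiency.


By ASTM E413, STC = value of the fitted reference contour at 500 Hz.
Contour value at 500 Hz = TL_500 + deficiency = 54 + 4 = 58
STC = 58


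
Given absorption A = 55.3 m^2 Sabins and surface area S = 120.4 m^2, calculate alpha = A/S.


Absorption coefficient = absorbed power / incident power
alpha = A / S = 55.3 / 120.4 = 0.4593


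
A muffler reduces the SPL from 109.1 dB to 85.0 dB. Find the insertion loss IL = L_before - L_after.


Insertion loss = SPL without muffler - SPL with muffler
IL = 109.1 - 85.0 = 24.1 dB


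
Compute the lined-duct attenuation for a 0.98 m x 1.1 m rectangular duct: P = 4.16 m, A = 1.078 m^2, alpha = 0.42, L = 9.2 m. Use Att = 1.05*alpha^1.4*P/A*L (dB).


alpha^1.4 = 0.42^1.4 = 0.296858
Attenuation rate = 1.05 * alpha^1.4 * P / A
= 1.05 * 0.296858 * 4.16 / 1.078 = 1.20285 dB/m
Total Att = 1.20285 * 9.2 = 11.066 dB


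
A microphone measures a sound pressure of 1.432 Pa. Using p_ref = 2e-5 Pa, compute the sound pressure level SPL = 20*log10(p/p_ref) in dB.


p / p_ref = 1.432 / 2e-5 = 71600
SPL = 20 * log10(71600) = 97.098 dB


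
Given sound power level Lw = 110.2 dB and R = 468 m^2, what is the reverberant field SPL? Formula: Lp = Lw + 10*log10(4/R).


4/R = 4/468 = 0.00854701
Lp = 110.2 + 10*log10(0.00854701) = 89.518 dB


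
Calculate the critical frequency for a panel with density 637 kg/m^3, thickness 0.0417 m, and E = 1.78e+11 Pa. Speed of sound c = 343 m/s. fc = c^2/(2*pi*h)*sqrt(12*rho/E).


12*rho/E = 12*637/1.78e+11 = 4.29438e-08
sqrt(12*rho/E) = sqrt(4.29438e-08) = 0.000207229
c^2/(2*pi*h) = 343^2/(2*pi*0.0417) = 449027
fc = 449027 * 0.000207229 = 93.051 Hz


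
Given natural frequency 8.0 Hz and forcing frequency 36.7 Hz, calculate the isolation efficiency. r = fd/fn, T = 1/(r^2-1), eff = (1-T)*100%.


r = 36.7 / 8.0 = 4.5875
r^2 - 1 = 4.5875^2 - 1 = 20.0452
T = 1/20.0452 = 0.0498873
Efficiency = (1 - 0.0498873)*100 = 95.011 %


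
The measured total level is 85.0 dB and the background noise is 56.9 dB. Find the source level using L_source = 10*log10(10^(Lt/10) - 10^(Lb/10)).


10^(85.0/10) = 3.16228e+08
10^(56.9/10) = 489779
Difference = 3.16228e+08 - 489779 = 3.15738e+08
L_source = 10*log10(3.15738e+08) = 84.993 dB


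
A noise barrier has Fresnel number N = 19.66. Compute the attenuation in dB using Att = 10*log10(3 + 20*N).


3 + 20*N = 3 + 20*19.66 = 396.2
Att = 10*log10(396.2) = 25.979 dB


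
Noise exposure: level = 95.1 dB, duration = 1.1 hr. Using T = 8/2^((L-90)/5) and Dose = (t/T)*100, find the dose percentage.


T_allowed = 8 / 2^((95.1 - 90)/5) = 3.94493 hr
Dose = 1.1 / 3.94493 * 100 = 27.884 %


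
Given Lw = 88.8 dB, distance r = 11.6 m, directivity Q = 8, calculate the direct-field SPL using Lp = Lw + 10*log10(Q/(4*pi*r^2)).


4*pi*r^2 = 4*pi*11.6^2 = 1690.93 m^2
Q / (4*pi*r^2) = 8 / 1690.93 = 0.00473112
Lp = 88.8 + 10*log10(0.00473112) = 65.55 dB


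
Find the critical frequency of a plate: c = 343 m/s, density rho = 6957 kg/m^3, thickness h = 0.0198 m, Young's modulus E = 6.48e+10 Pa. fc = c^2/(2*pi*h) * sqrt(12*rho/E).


12*rho/E = 12*6957/6.48e+10 = 1.28833e-06
sqrt(12*rho/E) = sqrt(1.28833e-06) = 0.00113505
c^2/(2*pi*h) = 343^2/(2*pi*0.0198) = 945678
fc = 945678 * 0.00113505 = 1073.4 Hz


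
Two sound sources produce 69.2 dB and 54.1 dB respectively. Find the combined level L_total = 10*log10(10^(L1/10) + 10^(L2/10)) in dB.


10^(69.2/10) = 8.31764e+06
10^(54.1/10) = 257040
Sum = 8.31764e+06 + 257040 = 8.57468e+06
L_total = 10*log10(8.57468e+06) = 69.332 dB


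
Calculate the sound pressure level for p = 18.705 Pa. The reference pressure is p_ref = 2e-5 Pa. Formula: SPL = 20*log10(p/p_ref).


p / p_ref = 18.705 / 2e-5 = 935250
SPL = 20 * log10(935250) = 119.42 dB


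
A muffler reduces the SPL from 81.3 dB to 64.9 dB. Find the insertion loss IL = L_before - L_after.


Insertion loss = SPL without muffler - SPL with muffler
IL = 81.3 - 64.9 = 16.4 dB


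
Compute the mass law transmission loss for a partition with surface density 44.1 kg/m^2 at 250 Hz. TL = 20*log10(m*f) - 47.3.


m * f = 44.1 * 250 = 11025
20*log10(11025) = 80.8476 dB
TL = 80.8476 - 47.3 = 33.548 dB


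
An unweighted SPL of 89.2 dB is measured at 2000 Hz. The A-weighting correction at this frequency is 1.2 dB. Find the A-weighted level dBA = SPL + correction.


A-weighting table: 2000 Hz -> 1.2 dB correction
SPL_A = SPL + correction = 89.2 + (1.2) = 90.4 dBA


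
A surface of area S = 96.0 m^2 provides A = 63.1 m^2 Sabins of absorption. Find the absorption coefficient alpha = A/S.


Absorption coefficient = absorbed power / incident power
alpha = A / S = 63.1 / 96.0 = 0.65729


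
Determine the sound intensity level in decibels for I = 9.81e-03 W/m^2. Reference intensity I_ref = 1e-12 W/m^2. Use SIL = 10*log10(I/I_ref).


I / I_ref = 9.81e-03 / 1e-12 = 9.81e+09
SIL = 10 * log10(9.81e+09) = 99.917 dB


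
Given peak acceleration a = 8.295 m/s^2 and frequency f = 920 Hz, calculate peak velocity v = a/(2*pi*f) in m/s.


omega = 2*pi*f = 2*pi*920 = 5780.53 rad/s
v = a / omega = 8.295 / 5780.53 = 0.001435 m/s


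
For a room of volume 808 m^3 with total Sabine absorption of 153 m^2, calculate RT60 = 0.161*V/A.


RT60 = 0.161 * 808 / 153 = 0.85025 s


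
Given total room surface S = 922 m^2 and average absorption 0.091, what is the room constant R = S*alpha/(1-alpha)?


R = 922 * 0.091 / (1 - 0.091) = 92.301 m^2


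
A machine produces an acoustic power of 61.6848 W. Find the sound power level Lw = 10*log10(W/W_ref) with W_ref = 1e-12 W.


W / W_ref = 61.6848 / 1e-12 = 6.16848e+13
Lw = 10 * log10(6.16848e+13) = 137.9 dB


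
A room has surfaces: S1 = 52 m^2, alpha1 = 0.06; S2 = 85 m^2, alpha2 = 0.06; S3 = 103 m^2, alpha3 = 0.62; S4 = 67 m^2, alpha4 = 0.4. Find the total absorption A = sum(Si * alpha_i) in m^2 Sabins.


52 * 0.06 = 3.12
85 * 0.06 = 5.1
103 * 0.62 = 63.86
67 * 0.4 = 26.8
A_total = 3.12 + 5.1 + 63.86 + 26.8 = 98.88 m^2


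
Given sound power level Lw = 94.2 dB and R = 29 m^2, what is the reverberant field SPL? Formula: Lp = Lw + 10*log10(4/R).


4/R = 4/29 = 0.137931
Lp = 94.2 + 10*log10(0.137931) = 85.597 dB


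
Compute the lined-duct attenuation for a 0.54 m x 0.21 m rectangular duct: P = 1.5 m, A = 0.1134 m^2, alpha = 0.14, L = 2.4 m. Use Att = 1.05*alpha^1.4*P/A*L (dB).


alpha^1.4 = 0.14^1.4 = 0.0637645
Attenuation rate = 1.05 * alpha^1.4 * P / A
= 1.05 * 0.0637645 * 1.5 / 0.1134 = 0.885618 dB/m
Total Att = 0.885618 * 2.4 = 2.1255 dB


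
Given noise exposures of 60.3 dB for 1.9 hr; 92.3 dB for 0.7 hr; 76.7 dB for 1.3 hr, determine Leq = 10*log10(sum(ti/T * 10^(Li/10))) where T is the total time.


T_total = 1.9 + 0.7 + 1.3 = 3.9 hr
(1.9/3.9) * 10^(60.3/10) = 522022
(0.7/3.9) * 10^(92.3/10) = 3.04813e+08
(1.3/3.9) * 10^(76.7/10) = 1.55912e+07
Sum = 522022 + 3.04813e+08 + 1.55912e+07 = 3.20926e+08
Leq = 10*log10(3.20926e+08) = 85.064 dB


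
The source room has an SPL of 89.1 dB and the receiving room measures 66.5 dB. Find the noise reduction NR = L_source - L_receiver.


NR = L_source - L_receiver (difference between source and receiving room levels)
NR = 89.1 - 66.5 = 22.6 dB


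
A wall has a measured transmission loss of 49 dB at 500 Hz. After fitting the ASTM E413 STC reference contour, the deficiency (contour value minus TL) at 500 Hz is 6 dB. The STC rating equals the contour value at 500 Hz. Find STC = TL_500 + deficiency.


By ASTM E413, STC = value of the fitted reference contour at 500 Hz.
Contour value at 500 Hz = TL_500 + deficiency = 49 + 6 = 55
STC = 55


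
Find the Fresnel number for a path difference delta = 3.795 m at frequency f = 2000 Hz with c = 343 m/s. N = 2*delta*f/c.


N = 2*delta*f/c = 2*delta/lambda, where lambda = c/f
lambda = 343 / 2000 = 0.1715 m
N = 2 * 3.795 / 0.1715 = 44.257


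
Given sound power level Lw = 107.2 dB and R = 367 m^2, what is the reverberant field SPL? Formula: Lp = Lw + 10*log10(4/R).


4/R = 4/367 = 0.0108992
Lp = 107.2 + 10*log10(0.0108992) = 87.574 dB


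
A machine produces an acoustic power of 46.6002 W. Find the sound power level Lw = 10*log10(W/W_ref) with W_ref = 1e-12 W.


W / W_ref = 46.6002 / 1e-12 = 4.66002e+13
Lw = 10 * log10(4.66002e+13) = 136.68 dB


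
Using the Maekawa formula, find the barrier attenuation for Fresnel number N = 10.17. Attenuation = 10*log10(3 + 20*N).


3 + 20*N = 3 + 20*10.17 = 206.4
Att = 10*log10(206.4) = 23.147 dB


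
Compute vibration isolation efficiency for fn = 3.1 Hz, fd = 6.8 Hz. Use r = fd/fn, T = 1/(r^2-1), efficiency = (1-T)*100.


r = 6.8 / 3.1 = 2.19355
r^2 - 1 = 2.19355^2 - 1 = 3.81166
T = 1/3.81166 = 0.262353
Efficiency = (1 - 0.262353)*100 = 73.765 %


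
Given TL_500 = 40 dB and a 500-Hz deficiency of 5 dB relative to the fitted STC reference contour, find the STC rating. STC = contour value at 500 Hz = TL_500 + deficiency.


By ASTM E413, STC = value of the fitted reference contour at 500 Hz.
Contour value at 500 Hz = TL_500 + deficiency = 40 + 5 = 45
STC = 45


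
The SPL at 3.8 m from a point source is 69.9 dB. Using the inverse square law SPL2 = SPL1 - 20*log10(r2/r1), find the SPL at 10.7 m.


r2/r1 = 10.7/3.8 = 2.81579
Correction = 20*log10(2.81579) = 8.99201 dB
SPL2 = 69.9 - 8.99201 = 60.908 dB


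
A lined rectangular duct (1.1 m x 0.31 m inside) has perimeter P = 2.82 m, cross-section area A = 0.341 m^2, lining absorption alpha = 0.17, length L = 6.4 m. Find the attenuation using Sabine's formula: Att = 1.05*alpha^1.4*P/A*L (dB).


alpha^1.4 = 0.17^1.4 = 0.0836813
Attenuation rate = 1.05 * alpha^1.4 * P / A
= 1.05 * 0.0836813 * 2.82 / 0.341 = 0.726629 dB/m
Total Att = 0.726629 * 6.4 = 4.6504 dB


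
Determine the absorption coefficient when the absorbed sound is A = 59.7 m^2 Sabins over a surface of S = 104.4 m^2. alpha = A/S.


Absorption coefficient = absorbed power / incident power
alpha = A / S = 59.7 / 104.4 = 0.57184


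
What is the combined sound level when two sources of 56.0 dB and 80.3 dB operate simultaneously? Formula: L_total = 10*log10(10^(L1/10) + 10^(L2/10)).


10^(56.0/10) = 398107
10^(80.3/10) = 1.07152e+08
Sum = 398107 + 1.07152e+08 = 1.0755e+08
L_total = 10*log10(1.0755e+08) = 80.316 dB
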